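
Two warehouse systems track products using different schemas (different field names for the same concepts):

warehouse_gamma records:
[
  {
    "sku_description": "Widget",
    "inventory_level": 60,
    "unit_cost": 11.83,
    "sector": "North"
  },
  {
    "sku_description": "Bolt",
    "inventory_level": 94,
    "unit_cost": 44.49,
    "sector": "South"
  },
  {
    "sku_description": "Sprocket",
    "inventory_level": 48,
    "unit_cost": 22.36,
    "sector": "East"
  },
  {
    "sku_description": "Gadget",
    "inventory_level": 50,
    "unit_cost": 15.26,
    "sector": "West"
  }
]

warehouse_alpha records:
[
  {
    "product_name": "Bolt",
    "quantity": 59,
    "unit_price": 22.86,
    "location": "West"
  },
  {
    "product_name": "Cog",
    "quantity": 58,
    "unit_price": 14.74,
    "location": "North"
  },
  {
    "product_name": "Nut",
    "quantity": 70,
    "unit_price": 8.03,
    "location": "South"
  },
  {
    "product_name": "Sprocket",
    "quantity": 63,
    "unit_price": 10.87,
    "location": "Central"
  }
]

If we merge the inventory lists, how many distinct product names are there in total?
6

Schema mapping: "sku_description" (warehouse_gamma) = "product_name" (warehouse_alpha) = product name

Products in warehouse_gamma: ['Bolt', 'Gadget', 'Sprocket', 'Widget']
Products in warehouse_alpha: ['Bolt', 'Cog', 'Nut', 'Sprocket']

Union (unique products): ['Bolt', 'Cog', 'Gadget', 'Nut', 'Sprocket', 'Widget']
Count: 6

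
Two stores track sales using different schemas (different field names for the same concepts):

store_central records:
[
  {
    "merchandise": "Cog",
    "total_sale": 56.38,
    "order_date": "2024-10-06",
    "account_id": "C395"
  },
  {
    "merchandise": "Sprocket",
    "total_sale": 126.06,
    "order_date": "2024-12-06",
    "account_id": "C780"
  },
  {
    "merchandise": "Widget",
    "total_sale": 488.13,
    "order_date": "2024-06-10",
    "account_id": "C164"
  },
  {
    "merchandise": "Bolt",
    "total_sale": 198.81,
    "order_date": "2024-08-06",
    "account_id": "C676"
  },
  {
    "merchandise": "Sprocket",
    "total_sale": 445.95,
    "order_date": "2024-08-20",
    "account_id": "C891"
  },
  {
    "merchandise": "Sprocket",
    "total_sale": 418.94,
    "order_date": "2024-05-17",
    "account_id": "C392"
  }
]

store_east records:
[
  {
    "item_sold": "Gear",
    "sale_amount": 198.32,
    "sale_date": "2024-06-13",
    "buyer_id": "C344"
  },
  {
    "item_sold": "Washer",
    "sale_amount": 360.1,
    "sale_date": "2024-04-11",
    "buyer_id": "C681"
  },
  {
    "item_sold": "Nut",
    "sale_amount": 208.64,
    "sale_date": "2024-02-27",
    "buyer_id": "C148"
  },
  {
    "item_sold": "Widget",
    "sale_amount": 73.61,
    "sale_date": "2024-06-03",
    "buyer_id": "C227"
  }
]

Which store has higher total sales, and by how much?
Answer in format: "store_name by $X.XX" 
store_central by $893.60

Schema mapping: "total_sale" (store_central) = "sale_amount" (store_east) = sale amount

Total for store_central: 1734.27
Total for store_east: 840.67

Difference: |1734.27 - 840.67| = 893.60
store_central has higher sales by $893.60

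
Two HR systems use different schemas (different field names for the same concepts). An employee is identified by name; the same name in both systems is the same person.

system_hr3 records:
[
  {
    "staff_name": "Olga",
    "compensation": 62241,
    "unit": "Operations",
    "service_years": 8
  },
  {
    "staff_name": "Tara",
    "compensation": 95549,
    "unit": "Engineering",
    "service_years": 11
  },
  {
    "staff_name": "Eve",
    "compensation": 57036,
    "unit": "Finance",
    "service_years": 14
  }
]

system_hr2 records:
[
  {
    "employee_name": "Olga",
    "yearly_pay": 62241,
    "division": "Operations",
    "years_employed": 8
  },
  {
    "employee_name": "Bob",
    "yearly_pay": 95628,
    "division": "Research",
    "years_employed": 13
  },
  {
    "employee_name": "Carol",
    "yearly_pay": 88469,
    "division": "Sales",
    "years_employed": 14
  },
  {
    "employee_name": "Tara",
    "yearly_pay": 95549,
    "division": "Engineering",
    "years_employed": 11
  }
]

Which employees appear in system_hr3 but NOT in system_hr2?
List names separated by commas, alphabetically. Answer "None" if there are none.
Eve

Schema mapping: "staff_name" (system_hr3) = "employee_name" (system_hr2) = employee name

Names in system_hr3: ['Eve', 'Olga', 'Tara']
Names in system_hr2: ['Bob', 'Carol', 'Olga', 'Tara']

In system_hr3 but not system_hr2: ['Eve']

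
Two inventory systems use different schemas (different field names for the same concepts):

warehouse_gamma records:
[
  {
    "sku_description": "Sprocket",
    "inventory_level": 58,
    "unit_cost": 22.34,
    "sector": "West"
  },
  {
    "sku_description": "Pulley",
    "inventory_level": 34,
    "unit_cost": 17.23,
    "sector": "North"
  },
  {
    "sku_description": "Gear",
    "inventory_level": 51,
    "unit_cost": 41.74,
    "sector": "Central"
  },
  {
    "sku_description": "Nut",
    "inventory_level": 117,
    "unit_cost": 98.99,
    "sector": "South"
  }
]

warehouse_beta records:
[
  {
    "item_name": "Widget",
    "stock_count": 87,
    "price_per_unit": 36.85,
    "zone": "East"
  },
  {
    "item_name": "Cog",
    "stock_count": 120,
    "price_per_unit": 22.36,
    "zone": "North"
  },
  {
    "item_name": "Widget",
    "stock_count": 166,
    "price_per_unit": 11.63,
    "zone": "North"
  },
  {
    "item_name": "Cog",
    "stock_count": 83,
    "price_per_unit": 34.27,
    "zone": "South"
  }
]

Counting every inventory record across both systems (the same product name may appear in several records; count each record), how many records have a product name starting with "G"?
1

Schema mapping: "sku_description" (warehouse_gamma) = "item_name" (warehouse_beta) = product name

Records with product name starting with "G" in warehouse_gamma: 1
Records with product name starting with "G" in warehouse_beta: 0

Total: 1 + 0 = 1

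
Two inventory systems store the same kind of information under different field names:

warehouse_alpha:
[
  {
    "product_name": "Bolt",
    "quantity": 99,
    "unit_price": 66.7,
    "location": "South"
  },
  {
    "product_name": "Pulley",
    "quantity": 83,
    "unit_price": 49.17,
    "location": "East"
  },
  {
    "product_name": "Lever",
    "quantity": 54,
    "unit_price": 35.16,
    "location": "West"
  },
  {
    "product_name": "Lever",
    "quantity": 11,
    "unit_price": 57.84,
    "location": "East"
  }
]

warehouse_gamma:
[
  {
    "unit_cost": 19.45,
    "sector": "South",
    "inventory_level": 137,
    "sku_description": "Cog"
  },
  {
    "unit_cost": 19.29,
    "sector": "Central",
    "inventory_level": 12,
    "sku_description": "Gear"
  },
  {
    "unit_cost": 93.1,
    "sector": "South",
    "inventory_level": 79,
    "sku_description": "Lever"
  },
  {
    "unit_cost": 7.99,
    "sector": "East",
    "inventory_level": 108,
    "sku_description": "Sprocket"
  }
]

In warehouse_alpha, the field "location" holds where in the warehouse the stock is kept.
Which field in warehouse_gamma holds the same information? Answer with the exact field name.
sector

In warehouse_alpha, "location" holds where in the warehouse the stock is kept.
The fields in warehouse_gamma are: "unit_cost", "sector", "inventory_level", "sku_description".
"sector" is the match: the name refers to the same concept and its values are area labels (e.g. 'Central', 'East').
The other fields ("unit_cost", "inventory_level", "sku_description") hold different kinds of data.

So "location" in warehouse_alpha corresponds to "sector" in warehouse_gamma.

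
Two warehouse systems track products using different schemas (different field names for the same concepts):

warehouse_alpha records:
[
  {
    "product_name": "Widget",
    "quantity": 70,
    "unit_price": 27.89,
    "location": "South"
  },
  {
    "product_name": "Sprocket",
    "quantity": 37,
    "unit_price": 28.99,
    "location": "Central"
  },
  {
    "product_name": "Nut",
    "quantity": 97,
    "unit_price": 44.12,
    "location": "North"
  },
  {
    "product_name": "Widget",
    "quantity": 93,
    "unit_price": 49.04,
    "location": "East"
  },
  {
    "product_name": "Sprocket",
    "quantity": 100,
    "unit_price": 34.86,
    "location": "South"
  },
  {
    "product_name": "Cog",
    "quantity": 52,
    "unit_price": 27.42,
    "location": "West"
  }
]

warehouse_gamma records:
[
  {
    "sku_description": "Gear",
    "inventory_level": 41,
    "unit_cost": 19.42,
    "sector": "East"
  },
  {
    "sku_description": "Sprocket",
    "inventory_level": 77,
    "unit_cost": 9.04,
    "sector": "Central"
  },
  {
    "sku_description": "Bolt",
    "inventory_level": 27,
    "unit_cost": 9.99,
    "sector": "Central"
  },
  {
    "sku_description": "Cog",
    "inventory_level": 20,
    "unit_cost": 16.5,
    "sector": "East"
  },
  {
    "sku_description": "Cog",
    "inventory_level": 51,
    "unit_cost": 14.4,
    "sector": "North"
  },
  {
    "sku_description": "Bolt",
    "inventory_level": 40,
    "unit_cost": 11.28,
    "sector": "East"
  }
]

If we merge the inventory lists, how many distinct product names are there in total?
6

Schema mapping: "product_name" (warehouse_alpha) = "sku_description" (warehouse_gamma) = product name

Products in warehouse_alpha: ['Cog', 'Nut', 'Sprocket', 'Widget']
Products in warehouse_gamma: ['Bolt', 'Cog', 'Gear', 'Sprocket']

Union (unique products): ['Bolt', 'Cog', 'Gear', 'Nut', 'Sprocket', 'Widget']
Count: 6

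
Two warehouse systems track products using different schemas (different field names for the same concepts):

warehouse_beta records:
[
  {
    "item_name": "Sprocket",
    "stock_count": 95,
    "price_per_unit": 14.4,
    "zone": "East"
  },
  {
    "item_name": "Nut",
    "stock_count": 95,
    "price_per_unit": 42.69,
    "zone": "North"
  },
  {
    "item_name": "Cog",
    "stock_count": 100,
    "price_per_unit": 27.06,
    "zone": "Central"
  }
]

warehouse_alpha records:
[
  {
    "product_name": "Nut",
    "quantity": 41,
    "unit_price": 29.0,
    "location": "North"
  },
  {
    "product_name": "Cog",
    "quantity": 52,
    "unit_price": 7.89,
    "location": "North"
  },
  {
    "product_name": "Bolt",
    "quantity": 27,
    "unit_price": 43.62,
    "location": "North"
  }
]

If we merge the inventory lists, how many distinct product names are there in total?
4

Schema mapping: "item_name" (warehouse_beta) = "product_name" (warehouse_alpha) = product name

Products in warehouse_beta: ['Cog', 'Nut', 'Sprocket']
Products in warehouse_alpha: ['Bolt', 'Cog', 'Nut']

Union (unique products): ['Bolt', 'Cog', 'Nut', 'Sprocket']
Count: 4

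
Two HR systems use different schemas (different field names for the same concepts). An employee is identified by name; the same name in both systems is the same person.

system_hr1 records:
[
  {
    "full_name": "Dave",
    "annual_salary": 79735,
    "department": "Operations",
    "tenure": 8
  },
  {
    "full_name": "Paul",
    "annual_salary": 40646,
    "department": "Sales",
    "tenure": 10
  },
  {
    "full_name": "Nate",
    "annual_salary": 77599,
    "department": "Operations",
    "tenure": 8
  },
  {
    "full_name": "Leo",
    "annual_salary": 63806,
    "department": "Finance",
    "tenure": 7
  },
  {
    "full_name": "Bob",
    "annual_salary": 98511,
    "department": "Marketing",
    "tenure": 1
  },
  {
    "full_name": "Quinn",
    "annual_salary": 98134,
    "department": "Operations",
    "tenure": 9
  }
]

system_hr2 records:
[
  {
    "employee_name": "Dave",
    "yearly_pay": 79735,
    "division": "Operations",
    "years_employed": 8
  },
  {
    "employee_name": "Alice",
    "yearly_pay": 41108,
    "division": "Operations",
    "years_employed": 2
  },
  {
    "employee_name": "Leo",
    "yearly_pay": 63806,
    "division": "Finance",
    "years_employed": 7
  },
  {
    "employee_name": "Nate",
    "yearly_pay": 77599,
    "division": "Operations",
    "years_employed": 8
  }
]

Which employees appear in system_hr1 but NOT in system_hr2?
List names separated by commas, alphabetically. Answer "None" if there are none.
Bob, Paul, Quinn

Schema mapping: "full_name" (system_hr1) = "employee_name" (system_hr2) = employee name

Names in system_hr1: ['Bob', 'Dave', 'Leo', 'Nate', 'Paul', 'Quinn']
Names in system_hr2: ['Alice', 'Dave', 'Leo', 'Nate']

In system_hr1 but not system_hr2: ['Bob', 'Paul', 'Quinn']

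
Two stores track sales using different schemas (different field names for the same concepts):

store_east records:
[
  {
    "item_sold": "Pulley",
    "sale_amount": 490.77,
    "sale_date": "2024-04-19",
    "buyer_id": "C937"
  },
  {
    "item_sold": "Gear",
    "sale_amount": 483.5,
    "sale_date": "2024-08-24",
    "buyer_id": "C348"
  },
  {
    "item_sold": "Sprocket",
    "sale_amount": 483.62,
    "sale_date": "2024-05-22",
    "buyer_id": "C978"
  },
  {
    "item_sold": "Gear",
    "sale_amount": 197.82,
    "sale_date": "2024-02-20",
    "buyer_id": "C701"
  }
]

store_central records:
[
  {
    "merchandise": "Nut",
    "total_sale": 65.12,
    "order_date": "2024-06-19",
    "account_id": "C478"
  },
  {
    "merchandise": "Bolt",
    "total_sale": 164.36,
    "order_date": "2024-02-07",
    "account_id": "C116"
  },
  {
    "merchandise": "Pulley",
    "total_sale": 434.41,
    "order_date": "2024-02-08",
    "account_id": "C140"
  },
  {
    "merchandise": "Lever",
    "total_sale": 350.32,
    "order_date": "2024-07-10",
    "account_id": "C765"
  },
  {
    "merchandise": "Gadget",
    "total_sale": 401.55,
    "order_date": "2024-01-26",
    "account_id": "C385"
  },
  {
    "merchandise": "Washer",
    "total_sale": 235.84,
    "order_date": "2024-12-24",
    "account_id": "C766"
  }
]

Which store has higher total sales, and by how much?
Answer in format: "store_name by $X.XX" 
store_east by $4.11

Schema mapping: "sale_amount" (store_east) = "total_sale" (store_central) = sale amount

Total for store_east: 1655.71
Total for store_central: 1651.60

Difference: |1655.71 - 1651.60| = 4.11
store_east has higher sales by $4.11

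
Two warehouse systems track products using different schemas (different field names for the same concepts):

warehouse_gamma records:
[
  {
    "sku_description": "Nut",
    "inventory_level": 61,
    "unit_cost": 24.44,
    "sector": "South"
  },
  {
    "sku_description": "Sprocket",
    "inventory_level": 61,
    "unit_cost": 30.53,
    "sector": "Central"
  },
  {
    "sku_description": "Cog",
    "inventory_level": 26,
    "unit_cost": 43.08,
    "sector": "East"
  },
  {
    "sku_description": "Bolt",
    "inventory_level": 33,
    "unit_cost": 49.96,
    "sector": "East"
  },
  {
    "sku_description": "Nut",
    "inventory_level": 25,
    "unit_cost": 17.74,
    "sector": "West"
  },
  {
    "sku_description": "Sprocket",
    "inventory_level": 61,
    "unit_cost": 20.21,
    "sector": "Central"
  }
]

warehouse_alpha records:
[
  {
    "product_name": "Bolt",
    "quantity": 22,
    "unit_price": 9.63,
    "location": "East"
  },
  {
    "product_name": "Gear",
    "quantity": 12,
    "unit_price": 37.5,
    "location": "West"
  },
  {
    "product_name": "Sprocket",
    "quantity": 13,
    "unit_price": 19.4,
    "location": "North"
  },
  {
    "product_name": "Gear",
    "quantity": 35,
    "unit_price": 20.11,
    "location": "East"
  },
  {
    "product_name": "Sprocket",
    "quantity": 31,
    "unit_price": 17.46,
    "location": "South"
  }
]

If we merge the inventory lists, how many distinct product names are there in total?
5

Schema mapping: "sku_description" (warehouse_gamma) = "product_name" (warehouse_alpha) = product name

Products in warehouse_gamma: ['Bolt', 'Cog', 'Nut', 'Sprocket']
Products in warehouse_alpha: ['Bolt', 'Gear', 'Sprocket']

Union (unique products): ['Bolt', 'Cog', 'Gear', 'Nut', 'Sprocket']
Count: 5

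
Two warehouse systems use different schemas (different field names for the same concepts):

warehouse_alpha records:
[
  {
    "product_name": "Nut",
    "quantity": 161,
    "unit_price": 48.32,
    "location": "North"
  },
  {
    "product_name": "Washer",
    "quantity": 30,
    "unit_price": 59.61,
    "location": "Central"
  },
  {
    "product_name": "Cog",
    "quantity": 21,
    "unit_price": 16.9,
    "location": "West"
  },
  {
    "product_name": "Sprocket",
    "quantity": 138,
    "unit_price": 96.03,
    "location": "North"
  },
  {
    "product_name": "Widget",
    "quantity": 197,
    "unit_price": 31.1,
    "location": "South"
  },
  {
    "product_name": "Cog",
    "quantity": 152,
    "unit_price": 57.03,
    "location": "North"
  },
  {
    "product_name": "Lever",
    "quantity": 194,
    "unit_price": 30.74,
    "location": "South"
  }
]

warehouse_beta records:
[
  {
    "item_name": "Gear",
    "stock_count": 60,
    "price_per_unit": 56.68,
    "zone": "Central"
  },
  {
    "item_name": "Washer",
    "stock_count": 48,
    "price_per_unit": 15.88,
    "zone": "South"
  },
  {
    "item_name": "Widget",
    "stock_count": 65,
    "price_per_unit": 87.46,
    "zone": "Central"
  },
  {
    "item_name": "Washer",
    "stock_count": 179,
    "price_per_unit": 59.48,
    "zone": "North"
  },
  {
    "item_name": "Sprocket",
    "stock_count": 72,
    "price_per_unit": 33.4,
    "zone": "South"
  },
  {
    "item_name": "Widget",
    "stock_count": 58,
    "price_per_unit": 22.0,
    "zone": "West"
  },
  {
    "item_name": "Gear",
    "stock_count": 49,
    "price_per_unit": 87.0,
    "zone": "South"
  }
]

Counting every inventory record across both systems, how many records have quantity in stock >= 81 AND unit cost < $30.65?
0

Schema mappings:
- "quantity" (warehouse_alpha) = "stock_count" (warehouse_beta) = quantity
- "unit_price" (warehouse_alpha) = "price_per_unit" (warehouse_beta) = unit cost

Records meeting both conditions in warehouse_alpha: 0
Records meeting both conditions in warehouse_beta: 0

Total: 0 + 0 = 0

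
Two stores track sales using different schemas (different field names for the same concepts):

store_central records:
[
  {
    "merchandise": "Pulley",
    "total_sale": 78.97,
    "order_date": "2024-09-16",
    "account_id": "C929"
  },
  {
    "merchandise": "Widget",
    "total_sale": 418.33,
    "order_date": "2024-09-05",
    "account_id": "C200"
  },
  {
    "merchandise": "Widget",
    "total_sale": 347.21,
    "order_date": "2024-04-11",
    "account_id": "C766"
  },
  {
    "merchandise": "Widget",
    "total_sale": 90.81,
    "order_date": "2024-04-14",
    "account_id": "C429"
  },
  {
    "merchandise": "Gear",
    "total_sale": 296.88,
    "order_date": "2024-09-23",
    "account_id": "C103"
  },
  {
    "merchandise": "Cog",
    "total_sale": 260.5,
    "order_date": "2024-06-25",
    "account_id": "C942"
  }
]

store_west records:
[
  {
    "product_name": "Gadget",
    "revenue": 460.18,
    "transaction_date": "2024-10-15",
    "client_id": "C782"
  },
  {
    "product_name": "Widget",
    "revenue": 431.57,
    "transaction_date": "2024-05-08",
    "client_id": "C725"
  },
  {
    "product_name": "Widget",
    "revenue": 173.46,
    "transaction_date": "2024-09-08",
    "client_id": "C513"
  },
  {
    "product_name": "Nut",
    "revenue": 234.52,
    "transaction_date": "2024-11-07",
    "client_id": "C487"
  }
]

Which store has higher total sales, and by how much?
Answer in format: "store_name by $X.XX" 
store_central by $192.97

Schema mapping: "total_sale" (store_central) = "revenue" (store_west) = sale amount

Total for store_central: 1492.70
Total for store_west: 1299.73

Difference: |1492.70 - 1299.73| = 192.97
store_central has higher sales by $192.97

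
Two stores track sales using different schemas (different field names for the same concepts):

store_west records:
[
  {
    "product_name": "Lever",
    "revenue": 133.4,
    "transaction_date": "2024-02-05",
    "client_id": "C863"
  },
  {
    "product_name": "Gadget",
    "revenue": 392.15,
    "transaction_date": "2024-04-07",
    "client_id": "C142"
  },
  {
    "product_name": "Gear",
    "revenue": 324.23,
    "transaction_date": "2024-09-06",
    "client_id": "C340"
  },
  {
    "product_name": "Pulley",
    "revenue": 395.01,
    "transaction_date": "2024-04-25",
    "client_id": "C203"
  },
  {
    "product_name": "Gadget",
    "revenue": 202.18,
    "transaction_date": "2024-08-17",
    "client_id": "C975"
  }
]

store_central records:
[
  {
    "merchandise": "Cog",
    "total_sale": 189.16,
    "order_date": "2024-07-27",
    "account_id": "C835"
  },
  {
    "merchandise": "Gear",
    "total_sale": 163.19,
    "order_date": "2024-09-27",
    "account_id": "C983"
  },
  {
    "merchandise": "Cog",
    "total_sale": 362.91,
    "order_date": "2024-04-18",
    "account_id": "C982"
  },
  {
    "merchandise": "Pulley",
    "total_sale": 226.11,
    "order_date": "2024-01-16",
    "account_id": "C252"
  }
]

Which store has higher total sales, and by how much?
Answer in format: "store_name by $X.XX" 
store_west by $505.60

Schema mapping: "revenue" (store_west) = "total_sale" (store_central) = sale amount

Total for store_west: 1446.97
Total for store_central: 941.37

Difference: |1446.97 - 941.37| = 505.60
store_west has higher sales by $505.60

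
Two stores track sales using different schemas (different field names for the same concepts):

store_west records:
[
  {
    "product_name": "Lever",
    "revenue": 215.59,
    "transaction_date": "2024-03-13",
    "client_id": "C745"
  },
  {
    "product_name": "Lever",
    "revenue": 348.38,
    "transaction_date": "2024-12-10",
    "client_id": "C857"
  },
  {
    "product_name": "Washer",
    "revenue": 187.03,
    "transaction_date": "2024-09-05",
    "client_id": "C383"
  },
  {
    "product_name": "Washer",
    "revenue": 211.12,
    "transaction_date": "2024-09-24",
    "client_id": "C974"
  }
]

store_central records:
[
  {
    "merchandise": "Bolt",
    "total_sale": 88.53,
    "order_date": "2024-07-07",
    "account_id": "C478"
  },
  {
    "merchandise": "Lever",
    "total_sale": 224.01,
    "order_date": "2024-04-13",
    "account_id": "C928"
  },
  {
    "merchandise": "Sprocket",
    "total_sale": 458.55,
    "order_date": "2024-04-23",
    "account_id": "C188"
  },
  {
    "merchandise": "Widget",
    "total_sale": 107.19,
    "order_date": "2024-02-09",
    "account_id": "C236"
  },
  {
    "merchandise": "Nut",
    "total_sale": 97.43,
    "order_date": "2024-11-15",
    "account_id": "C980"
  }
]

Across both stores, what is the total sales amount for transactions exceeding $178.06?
1644.68

Schema mapping: "revenue" (store_west) = "total_sale" (store_central) = sale amount

Sum of sales > $178.06 in store_west: 962.12
Sum of sales > $178.06 in store_central: 682.56

Total: 962.12 + 682.56 = 1644.68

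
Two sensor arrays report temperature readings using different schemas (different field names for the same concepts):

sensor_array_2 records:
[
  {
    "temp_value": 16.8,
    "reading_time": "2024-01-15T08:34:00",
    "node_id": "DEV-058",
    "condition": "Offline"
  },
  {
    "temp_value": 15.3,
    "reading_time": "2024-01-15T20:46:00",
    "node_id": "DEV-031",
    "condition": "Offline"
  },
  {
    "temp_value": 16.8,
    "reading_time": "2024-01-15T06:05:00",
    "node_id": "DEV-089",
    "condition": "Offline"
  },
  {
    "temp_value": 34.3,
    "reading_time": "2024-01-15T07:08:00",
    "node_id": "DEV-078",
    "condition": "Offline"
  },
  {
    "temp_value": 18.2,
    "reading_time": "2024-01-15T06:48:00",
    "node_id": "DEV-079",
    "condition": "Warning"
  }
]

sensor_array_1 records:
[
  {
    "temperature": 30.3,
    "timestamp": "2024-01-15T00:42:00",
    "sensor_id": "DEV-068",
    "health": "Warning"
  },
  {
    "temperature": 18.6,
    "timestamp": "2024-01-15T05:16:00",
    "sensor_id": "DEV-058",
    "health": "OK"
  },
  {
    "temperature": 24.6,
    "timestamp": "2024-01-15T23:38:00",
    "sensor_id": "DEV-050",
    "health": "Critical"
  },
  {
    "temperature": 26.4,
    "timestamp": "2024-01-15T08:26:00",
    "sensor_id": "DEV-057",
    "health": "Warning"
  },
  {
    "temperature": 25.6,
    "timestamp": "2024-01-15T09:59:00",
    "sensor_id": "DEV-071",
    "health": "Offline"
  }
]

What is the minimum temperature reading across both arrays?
15.3

Schema mapping: "temp_value" (sensor_array_2) = "temperature" (sensor_array_1) = temperature reading

Minimum in sensor_array_2: 15.3
Minimum in sensor_array_1: 18.6

Overall minimum: min(15.3, 18.6) = 15.3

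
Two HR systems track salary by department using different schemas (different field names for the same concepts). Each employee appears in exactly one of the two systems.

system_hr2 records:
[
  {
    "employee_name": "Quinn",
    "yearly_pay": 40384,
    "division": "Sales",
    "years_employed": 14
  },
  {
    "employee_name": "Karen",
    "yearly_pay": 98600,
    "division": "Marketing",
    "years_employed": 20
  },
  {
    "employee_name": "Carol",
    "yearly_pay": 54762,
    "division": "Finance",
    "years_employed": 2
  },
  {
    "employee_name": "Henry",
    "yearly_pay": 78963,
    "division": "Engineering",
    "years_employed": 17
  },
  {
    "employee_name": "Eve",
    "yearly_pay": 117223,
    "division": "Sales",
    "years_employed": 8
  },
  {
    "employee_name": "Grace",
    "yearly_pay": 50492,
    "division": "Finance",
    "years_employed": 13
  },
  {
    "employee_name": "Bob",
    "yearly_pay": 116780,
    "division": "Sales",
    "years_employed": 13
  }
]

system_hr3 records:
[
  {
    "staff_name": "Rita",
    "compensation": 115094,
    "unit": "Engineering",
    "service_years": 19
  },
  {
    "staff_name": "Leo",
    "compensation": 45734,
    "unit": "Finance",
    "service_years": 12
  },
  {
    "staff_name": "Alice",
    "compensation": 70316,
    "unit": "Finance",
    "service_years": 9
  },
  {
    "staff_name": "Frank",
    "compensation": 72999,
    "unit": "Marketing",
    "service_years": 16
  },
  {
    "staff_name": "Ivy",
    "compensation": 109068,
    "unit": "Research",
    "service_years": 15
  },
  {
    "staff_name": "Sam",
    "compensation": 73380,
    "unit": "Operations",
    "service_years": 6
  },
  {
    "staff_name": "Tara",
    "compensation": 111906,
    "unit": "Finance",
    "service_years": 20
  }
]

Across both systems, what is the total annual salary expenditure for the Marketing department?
171599

Schema mappings:
- "division" (system_hr2) = "unit" (system_hr3) = department
- "yearly_pay" (system_hr2) = "compensation" (system_hr3) = salary

Marketing salaries from system_hr2: 98600
Marketing salaries from system_hr3: 72999

Total: 98600 + 72999 = 171599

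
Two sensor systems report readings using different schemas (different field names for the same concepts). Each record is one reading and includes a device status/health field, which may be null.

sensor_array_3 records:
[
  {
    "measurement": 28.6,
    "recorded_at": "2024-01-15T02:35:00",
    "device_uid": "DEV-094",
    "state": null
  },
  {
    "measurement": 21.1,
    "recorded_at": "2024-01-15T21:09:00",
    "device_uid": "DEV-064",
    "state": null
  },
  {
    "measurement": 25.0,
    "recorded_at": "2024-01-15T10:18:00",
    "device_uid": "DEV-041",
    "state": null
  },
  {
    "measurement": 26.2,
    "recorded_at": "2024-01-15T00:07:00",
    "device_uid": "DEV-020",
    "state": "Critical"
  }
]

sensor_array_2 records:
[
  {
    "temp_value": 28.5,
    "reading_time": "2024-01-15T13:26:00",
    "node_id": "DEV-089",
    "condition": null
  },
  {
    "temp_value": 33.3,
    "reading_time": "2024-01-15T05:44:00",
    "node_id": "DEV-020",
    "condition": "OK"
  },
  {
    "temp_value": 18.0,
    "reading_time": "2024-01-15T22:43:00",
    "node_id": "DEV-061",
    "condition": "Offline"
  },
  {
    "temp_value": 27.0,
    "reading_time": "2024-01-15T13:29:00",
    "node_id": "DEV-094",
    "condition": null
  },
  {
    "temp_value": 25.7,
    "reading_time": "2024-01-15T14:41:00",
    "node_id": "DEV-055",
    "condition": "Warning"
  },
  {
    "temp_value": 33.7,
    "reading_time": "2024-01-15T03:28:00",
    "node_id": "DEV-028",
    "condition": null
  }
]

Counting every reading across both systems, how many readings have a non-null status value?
4

Schema mapping: "state" (sensor_array_3) = "condition" (sensor_array_2) = status

Non-null in sensor_array_3: 1
Non-null in sensor_array_2: 3

Total non-null: 1 + 3 = 4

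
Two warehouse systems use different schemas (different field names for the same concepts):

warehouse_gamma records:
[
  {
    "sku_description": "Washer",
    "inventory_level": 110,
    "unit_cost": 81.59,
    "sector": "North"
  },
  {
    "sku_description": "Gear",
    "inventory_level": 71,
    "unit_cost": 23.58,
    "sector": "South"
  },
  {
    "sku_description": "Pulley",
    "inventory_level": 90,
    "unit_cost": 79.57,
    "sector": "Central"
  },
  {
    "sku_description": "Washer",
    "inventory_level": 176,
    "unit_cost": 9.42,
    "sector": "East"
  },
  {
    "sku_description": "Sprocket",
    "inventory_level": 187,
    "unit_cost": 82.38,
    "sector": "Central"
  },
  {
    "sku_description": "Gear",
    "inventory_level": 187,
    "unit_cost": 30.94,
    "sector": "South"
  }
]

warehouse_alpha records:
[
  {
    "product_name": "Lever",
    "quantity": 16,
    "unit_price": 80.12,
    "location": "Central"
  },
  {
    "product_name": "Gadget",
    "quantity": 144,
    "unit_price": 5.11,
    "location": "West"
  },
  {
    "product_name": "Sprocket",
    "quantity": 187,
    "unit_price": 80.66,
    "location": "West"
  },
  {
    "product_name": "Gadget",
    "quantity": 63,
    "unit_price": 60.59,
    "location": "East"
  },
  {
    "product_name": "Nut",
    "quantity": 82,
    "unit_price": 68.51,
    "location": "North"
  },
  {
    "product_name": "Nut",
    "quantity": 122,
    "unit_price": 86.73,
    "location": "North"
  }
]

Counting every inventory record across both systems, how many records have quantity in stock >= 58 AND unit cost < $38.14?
4

Schema mappings:
- "inventory_level" (warehouse_gamma) = "quantity" (warehouse_alpha) = quantity
- "unit_cost" (warehouse_gamma) = "unit_price" (warehouse_alpha) = unit cost

Records meeting both conditions in warehouse_gamma: 3
Records meeting both conditions in warehouse_alpha: 1

Total: 3 + 1 = 4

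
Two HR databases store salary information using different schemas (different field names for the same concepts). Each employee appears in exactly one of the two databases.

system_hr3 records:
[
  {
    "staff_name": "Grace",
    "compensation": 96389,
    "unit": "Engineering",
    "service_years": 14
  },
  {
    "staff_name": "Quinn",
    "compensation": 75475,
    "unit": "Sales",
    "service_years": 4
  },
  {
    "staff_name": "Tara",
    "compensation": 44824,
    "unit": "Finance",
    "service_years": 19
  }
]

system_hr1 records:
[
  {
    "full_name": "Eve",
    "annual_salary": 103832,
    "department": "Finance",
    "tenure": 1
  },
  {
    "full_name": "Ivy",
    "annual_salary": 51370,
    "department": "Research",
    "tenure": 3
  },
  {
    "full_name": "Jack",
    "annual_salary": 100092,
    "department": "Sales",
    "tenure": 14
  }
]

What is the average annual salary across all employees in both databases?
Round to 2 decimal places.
78663.67

Schema mapping: "compensation" (system_hr3) = "annual_salary" (system_hr1) = annual salary

All salaries: [96389, 75475, 44824, 103832, 51370, 100092]
Sum: 471982
Count: 6
Average: 471982 / 6 = 78663.67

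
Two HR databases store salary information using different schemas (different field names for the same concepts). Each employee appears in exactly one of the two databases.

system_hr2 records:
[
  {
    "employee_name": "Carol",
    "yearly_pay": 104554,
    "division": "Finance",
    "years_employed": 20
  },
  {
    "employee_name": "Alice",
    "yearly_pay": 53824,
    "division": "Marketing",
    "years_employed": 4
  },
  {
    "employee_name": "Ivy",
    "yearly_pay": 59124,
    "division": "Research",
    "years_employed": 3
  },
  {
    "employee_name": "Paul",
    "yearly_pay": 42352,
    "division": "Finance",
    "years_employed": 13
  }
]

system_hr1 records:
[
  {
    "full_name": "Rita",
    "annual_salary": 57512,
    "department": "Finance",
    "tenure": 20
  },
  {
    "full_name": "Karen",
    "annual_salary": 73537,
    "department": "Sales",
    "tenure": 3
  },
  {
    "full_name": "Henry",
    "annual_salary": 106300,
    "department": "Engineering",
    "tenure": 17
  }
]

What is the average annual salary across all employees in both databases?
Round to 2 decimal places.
71029.00

Schema mapping: "yearly_pay" (system_hr2) = "annual_salary" (system_hr1) = annual salary

All salaries: [104554, 53824, 59124, 42352, 57512, 73537, 106300]
Sum: 497203
Count: 7
Average: 497203 / 7 = 71029.00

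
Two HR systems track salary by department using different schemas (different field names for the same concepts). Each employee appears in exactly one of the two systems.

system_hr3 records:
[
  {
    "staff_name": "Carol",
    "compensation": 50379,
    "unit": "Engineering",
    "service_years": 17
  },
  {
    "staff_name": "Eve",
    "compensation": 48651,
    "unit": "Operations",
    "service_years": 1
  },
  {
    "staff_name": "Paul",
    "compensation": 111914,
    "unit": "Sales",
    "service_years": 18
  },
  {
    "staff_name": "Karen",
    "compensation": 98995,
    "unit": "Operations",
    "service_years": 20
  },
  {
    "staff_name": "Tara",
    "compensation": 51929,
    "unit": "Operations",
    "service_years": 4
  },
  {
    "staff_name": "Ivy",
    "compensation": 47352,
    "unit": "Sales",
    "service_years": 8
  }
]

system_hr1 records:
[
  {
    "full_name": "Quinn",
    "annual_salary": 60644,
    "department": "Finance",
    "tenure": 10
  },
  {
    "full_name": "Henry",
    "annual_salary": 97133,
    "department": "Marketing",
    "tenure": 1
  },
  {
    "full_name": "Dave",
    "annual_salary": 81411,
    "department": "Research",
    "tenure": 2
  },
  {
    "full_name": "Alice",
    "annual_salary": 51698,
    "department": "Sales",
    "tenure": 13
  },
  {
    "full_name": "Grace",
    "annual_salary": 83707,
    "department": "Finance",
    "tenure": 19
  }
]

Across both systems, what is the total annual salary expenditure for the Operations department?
199575

Schema mappings:
- "unit" (system_hr3) = "department" (system_hr1) = department
- "compensation" (system_hr3) = "annual_salary" (system_hr1) = salary

Operations salaries from system_hr3: 199575
Operations salaries from system_hr1: 0

Total: 199575 + 0 = 199575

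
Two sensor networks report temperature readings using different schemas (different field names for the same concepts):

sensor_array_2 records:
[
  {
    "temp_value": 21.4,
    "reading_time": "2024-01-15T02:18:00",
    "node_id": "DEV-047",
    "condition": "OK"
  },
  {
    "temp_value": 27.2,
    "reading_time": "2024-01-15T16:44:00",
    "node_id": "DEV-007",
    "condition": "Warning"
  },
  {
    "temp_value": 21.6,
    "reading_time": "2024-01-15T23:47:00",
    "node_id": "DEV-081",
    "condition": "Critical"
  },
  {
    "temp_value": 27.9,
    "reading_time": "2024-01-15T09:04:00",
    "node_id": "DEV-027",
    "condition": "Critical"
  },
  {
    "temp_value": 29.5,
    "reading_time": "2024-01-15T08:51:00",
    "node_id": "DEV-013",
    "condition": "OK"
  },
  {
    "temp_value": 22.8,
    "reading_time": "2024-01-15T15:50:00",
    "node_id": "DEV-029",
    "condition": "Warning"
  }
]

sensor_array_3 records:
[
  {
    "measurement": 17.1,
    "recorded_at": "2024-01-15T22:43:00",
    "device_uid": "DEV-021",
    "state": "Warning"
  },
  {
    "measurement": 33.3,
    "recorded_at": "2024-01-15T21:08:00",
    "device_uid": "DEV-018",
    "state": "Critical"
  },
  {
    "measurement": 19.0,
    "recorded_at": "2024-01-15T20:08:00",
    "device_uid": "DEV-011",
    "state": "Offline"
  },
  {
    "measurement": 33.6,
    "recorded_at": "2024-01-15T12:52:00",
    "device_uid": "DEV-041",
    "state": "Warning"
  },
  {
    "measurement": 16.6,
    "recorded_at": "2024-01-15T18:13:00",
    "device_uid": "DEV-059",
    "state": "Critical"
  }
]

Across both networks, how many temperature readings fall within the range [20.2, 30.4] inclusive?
6

Schema mapping: "temp_value" (sensor_array_2) = "measurement" (sensor_array_3) = temperature

Readings in [20.2, 30.4] from sensor_array_2: 6
Readings in [20.2, 30.4] from sensor_array_3: 0

Total count: 6 + 0 = 6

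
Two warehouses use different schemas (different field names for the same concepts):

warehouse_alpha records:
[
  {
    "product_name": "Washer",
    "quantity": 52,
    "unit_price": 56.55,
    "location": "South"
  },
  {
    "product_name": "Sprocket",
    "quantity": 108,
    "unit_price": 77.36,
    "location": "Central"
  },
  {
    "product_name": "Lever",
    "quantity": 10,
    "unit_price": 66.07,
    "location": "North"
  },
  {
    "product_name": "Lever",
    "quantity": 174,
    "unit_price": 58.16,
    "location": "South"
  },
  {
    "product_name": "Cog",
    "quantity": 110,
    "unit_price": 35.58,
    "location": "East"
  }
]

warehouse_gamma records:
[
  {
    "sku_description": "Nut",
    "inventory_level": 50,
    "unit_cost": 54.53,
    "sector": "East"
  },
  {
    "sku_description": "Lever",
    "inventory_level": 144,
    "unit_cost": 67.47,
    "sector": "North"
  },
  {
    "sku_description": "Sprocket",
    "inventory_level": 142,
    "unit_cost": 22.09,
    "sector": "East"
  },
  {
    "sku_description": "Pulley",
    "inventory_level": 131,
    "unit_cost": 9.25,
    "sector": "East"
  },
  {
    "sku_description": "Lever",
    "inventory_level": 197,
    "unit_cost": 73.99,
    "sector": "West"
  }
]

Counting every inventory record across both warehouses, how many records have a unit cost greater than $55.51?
6

Schema mapping: "unit_price" (warehouse_alpha) = "unit_cost" (warehouse_gamma) = unit cost

Records > $55.51 in warehouse_alpha: 4
Records > $55.51 in warehouse_gamma: 2

Total count: 4 + 2 = 6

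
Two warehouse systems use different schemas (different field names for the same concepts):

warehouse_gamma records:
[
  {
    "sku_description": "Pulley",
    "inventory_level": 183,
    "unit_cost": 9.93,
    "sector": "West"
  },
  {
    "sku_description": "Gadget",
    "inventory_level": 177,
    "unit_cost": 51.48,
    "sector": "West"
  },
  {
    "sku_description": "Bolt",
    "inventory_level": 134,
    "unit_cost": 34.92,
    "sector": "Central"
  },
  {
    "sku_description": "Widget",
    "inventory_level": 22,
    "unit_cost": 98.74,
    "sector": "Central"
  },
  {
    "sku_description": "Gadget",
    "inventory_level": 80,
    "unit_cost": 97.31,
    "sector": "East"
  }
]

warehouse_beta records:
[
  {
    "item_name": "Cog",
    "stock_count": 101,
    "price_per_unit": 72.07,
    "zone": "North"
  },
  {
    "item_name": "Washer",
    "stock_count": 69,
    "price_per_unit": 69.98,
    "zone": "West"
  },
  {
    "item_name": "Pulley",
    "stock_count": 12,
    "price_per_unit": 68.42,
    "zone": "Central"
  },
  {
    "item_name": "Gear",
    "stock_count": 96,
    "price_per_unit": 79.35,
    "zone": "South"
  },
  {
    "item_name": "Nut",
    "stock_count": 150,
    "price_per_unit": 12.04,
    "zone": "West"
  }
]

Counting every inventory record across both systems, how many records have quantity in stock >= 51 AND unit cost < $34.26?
2

Schema mappings:
- "inventory_level" (warehouse_gamma) = "stock_count" (warehouse_beta) = quantity
- "unit_cost" (warehouse_gamma) = "price_per_unit" (warehouse_beta) = unit cost

Records meeting both conditions in warehouse_gamma: 1
Records meeting both conditions in warehouse_beta: 1

Total: 1 + 1 = 2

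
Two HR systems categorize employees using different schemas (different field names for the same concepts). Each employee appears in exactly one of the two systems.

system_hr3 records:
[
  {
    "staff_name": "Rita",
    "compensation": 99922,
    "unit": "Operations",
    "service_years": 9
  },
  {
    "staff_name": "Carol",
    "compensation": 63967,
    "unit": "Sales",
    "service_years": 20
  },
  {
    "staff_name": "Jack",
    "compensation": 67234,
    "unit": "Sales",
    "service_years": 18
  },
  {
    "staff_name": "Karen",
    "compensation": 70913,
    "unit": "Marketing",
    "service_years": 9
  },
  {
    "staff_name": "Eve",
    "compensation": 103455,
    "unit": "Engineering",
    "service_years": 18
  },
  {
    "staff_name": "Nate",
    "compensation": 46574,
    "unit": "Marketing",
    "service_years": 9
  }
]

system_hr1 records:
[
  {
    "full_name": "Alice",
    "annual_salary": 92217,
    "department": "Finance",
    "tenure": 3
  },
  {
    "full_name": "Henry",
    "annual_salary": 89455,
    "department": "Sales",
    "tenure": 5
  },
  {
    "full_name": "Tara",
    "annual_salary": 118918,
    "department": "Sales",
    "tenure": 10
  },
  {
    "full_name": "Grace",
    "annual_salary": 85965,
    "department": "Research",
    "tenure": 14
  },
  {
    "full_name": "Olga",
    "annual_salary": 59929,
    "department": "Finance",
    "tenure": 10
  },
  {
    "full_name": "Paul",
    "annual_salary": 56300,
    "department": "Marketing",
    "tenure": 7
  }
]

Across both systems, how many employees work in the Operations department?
1

Schema mapping: "unit" (system_hr3) = "department" (system_hr1) = department

Operations employees in system_hr3: 1
Operations employees in system_hr1: 0

Total in Operations: 1 + 0 = 1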